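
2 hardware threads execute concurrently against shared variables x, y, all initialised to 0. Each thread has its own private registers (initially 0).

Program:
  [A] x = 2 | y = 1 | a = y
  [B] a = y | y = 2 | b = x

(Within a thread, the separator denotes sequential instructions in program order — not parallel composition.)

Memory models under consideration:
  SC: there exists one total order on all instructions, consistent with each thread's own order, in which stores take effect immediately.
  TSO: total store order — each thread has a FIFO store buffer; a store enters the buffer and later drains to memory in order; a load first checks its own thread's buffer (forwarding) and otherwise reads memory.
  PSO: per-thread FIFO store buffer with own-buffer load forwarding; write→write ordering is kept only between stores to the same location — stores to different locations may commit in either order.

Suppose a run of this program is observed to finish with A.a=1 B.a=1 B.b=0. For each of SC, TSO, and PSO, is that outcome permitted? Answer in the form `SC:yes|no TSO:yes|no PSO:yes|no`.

SC:no TSO:no PSO:yes

outcome vector order: (A.a,B.a,B.b)
under SC → 100, 102, 112, 202, 212
under TSO → 100, 102, 112, 200, 202, 212
under PSO → 100, 102, 110, 112, 200, 202, 210, 212
target 110 ∈ {PSO}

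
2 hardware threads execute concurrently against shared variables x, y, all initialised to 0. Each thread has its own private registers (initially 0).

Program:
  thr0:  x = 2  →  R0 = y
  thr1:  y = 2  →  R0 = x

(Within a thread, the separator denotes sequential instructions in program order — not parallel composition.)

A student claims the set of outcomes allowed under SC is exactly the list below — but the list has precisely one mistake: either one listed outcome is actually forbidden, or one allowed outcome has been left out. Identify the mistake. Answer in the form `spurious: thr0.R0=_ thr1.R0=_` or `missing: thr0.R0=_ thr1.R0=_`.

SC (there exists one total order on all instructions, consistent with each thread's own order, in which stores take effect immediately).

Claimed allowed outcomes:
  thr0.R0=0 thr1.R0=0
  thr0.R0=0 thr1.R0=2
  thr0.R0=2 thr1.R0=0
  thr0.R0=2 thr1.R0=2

spurious: thr0.R0=0 thr1.R0=0

outcome vector order: (thr0.R0,thr1.R0)
under SC → 0/2; 2/0; 2/2
claimed∖SC = {0/0}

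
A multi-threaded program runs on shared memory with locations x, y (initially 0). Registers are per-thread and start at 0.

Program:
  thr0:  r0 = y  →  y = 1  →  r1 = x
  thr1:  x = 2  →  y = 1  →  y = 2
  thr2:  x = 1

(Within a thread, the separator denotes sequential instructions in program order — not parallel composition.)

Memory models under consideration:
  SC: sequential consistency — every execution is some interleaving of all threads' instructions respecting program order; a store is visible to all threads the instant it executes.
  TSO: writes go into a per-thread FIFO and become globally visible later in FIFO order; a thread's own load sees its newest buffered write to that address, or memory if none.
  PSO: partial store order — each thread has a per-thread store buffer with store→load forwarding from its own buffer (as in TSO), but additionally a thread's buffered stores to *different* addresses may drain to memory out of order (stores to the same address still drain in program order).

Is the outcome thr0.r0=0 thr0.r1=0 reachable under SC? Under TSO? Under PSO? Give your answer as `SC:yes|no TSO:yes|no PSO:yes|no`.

outcome vector order: (thr0.r0,thr0.r1)
[SC] allowed = {0/0, 0/1, 0/2, 1/1, 1/2, 2/1, 2/2}
[TSO] allowed = {0/0, 0/1, 0/2, 1/1, 1/2, 2/1, 2/2}
[PSO] allowed = {0/0, 0/1, 0/2, 1/0, 1/1, 1/2, 2/0, 2/1, 2/2}
target 0/0 ∈ {SC,TSO,PSO}

SC:yes TSO:yes PSO:yes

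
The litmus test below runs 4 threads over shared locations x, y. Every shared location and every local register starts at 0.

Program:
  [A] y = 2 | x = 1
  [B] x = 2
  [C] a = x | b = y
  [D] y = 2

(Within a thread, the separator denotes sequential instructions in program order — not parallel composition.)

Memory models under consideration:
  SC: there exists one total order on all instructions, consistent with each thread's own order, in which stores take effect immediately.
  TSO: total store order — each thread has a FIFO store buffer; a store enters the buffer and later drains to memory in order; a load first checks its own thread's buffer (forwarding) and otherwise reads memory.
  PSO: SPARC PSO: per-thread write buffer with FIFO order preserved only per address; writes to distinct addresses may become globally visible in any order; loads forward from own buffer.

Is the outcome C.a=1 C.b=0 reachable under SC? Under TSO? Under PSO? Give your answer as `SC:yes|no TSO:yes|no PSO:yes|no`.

SC:no TSO:no PSO:yes

outcome vector order: (C.a,C.b)
[SC] allowed = {0/0, 0/2, 1/2, 2/0, 2/2}
[TSO] allowed = {0/0, 0/2, 1/2, 2/0, 2/2}
[PSO] allowed = {0/0, 0/2, 1/0, 1/2, 2/0, 2/2}
target 1/0 ∈ {PSO}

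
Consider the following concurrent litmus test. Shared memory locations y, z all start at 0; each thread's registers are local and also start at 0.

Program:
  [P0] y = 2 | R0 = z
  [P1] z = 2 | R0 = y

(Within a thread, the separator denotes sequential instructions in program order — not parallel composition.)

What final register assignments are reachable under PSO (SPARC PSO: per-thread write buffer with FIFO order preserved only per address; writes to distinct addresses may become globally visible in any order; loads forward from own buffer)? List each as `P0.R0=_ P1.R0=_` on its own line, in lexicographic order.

P0.R0=0 P1.R0=0
P0.R0=0 P1.R0=2
P0.R0=2 P1.R0=0
P0.R0=2 P1.R0=2

outcome vector order: (P0.R0,P1.R0)
|PSO outcomes| = 4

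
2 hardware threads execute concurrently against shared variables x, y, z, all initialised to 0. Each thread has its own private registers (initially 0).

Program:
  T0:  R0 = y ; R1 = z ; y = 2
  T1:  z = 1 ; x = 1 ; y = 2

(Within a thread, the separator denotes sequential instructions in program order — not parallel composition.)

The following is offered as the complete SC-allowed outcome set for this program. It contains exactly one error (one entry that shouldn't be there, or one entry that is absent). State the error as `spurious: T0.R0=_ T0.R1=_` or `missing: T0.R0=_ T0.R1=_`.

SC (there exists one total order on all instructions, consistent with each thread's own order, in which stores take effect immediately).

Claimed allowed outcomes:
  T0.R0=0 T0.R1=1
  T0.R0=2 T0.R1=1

outcome vector order: (T0.R0,T0.R1)
[SC] allowed = {(0,0), (0,1), (2,1)}
SC∖claimed = {(0,0)}

missing: T0.R0=0 T0.R1=0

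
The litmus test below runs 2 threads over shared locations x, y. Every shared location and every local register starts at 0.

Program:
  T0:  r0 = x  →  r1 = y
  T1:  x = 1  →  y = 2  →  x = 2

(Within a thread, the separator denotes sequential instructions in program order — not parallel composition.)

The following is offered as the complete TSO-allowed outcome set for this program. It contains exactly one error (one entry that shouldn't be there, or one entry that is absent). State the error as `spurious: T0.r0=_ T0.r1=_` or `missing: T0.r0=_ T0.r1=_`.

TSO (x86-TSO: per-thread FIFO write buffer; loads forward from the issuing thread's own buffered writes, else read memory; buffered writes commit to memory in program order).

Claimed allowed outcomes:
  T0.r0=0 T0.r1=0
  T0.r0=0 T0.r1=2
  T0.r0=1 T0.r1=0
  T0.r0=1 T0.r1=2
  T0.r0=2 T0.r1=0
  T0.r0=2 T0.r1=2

outcome vector order: (T0.r0,T0.r1)
TSO (5): 0/0, 0/2, 1/0, 1/2, 2/2
claimed∖TSO = {2/0}

spurious: T0.r0=2 T0.r1=0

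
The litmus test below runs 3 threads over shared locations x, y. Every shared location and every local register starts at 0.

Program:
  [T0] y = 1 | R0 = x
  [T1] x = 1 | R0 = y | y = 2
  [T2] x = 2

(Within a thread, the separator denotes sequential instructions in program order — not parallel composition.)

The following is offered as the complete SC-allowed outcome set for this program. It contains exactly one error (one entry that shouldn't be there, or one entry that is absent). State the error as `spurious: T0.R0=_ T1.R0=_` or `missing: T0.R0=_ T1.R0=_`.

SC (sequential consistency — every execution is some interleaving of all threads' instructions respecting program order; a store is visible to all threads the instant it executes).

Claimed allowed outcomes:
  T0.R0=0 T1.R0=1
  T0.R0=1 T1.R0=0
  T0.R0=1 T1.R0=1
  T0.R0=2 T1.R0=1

missing: T0.R0=2 T1.R0=0

outcome vector order: (T0.R0,T1.R0)
SC: 5 outcomes — {<0 1>, <1 0>, <1 1>, <2 0>, <2 1>}
SC∖claimed = {<2 0>}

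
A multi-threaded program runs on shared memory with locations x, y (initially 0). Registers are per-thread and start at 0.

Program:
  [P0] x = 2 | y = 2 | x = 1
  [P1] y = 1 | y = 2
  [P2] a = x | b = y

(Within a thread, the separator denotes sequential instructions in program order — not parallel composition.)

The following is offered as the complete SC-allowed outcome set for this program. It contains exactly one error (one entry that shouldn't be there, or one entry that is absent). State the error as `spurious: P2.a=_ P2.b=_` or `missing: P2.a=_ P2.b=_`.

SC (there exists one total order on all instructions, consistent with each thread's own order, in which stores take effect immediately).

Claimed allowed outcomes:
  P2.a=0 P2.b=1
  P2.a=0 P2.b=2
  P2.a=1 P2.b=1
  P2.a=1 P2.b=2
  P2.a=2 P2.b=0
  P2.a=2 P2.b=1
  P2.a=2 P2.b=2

missing: P2.a=0 P2.b=0

outcome vector order: (P2.a,P2.b)
SC: 8 outcomes — {00 01 02 11 12 20 21 22}
SC∖claimed = {00}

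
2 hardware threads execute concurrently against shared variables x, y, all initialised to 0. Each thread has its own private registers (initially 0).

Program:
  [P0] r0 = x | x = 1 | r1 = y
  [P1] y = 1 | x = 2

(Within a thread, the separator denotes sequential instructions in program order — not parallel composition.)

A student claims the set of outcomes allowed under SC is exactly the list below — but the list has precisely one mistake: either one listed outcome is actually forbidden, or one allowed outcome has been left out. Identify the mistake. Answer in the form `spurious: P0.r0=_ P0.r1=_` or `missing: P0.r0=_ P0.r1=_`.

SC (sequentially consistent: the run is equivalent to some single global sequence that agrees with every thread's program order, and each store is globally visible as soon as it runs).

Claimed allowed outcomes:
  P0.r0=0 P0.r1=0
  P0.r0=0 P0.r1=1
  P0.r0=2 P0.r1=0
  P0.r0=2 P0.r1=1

spurious: P0.r0=2 P0.r1=0

outcome vector order: (P0.r0,P0.r1)
SC (3): (0,0) (0,1) (2,1)
claimed∖SC = {(2,0)}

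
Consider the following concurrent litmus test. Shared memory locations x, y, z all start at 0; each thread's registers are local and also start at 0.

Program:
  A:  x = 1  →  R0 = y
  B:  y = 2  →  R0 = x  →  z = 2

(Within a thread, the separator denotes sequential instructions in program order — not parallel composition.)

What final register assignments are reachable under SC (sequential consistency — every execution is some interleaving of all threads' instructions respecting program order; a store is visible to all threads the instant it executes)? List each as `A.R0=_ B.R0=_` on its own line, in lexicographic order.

outcome vector order: (A.R0,B.R0)
|SC outcomes| = 3

A.R0=0 B.R0=1
A.R0=2 B.R0=0
A.R0=2 B.R0=1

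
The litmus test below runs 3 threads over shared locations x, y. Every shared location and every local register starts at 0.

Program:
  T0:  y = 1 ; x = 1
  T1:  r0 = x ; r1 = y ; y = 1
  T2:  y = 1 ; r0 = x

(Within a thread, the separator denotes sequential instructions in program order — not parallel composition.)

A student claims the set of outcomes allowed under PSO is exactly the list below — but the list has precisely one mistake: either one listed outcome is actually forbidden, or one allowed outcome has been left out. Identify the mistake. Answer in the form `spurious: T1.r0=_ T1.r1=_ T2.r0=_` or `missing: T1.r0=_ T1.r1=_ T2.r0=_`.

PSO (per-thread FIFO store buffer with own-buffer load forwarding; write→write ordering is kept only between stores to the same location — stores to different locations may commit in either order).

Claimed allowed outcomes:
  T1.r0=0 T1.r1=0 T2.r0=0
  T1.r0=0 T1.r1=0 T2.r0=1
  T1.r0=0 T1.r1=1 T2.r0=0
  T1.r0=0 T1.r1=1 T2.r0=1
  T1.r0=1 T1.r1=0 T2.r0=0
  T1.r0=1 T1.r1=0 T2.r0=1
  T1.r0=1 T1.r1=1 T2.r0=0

missing: T1.r0=1 T1.r1=1 T2.r0=1

outcome vector order: (T1.r0,T1.r1,T2.r0)
PSO: 8 outcomes — {000; 001; 010; 011; 100; 101; 110; 111}
PSO∖claimed = {111}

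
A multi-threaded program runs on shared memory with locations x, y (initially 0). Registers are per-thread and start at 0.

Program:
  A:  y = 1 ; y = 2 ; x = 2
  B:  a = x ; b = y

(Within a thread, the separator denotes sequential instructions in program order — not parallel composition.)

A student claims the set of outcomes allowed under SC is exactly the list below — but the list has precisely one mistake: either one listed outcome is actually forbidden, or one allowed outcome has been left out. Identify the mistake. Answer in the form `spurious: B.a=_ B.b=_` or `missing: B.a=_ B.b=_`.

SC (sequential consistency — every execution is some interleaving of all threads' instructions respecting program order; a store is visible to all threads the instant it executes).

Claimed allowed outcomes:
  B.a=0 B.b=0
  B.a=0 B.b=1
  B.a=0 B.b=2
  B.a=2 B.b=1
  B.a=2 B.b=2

outcome vector order: (B.a,B.b)
under SC → 0/0, 0/1, 0/2, 2/2
claimed∖SC = {2/1}

spurious: B.a=2 B.b=1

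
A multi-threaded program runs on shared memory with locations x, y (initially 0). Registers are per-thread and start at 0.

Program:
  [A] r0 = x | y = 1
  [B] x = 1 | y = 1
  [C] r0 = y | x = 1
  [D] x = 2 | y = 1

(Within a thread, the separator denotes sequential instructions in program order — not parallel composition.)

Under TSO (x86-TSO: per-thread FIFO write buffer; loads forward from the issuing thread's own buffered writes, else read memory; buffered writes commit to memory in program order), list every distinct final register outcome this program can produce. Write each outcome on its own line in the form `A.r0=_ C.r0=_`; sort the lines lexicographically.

outcome vector order: (A.r0,C.r0)
|TSO outcomes| = 6

A.r0=0 C.r0=0
A.r0=0 C.r0=1
A.r0=1 C.r0=0
A.r0=1 C.r0=1
A.r0=2 C.r0=0
A.r0=2 C.r0=1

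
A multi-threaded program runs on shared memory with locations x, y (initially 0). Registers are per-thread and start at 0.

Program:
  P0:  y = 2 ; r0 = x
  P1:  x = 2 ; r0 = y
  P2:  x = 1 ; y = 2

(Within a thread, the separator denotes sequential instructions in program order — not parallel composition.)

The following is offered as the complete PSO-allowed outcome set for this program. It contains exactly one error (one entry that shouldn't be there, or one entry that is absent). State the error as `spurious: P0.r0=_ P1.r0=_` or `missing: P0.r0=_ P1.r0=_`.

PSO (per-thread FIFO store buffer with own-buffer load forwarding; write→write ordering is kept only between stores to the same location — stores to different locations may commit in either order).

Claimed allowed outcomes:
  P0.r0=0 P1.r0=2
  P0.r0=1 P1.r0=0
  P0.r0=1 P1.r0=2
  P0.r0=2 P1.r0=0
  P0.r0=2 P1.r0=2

missing: P0.r0=0 P1.r0=0

outcome vector order: (P0.r0,P1.r0)
[PSO] allowed = {(0,0), (0,2), (1,0), (1,2), (2,0), (2,2)}
PSO∖claimed = {(0,0)}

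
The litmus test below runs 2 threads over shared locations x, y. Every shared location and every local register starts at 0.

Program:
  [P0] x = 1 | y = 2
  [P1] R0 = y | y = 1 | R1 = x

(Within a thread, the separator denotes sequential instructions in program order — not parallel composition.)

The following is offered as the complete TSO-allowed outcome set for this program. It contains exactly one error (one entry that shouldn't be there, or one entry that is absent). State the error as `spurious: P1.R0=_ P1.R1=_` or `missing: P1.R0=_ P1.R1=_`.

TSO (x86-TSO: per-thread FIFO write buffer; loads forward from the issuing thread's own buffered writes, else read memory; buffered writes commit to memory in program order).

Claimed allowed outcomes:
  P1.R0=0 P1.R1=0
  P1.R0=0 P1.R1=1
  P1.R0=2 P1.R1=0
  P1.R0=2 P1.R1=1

spurious: P1.R0=2 P1.R1=0

outcome vector order: (P1.R0,P1.R1)
TSO: 3 outcomes — {0/0, 0/1, 2/1}
claimed∖TSO = {2/0}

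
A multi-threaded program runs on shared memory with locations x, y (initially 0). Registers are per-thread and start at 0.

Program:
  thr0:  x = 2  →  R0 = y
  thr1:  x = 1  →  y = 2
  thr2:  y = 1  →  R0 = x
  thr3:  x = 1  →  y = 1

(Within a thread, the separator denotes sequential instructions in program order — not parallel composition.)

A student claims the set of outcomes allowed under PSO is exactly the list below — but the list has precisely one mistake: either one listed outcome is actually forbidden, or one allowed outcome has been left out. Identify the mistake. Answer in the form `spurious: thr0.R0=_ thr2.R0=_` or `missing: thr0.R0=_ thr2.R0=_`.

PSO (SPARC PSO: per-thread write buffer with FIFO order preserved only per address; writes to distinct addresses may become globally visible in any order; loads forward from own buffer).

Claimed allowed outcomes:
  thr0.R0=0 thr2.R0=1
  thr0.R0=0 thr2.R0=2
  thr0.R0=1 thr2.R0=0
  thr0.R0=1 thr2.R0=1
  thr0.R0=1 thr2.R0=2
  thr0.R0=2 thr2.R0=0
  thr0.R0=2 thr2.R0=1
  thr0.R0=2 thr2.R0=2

missing: thr0.R0=0 thr2.R0=0

outcome vector order: (thr0.R0,thr2.R0)
PSO: 9 outcomes — {<0 0>, <0 1>, <0 2>, <1 0>, <1 1>, <1 2>, <2 0>, <2 1>, <2 2>}
PSO∖claimed = {<0 0>}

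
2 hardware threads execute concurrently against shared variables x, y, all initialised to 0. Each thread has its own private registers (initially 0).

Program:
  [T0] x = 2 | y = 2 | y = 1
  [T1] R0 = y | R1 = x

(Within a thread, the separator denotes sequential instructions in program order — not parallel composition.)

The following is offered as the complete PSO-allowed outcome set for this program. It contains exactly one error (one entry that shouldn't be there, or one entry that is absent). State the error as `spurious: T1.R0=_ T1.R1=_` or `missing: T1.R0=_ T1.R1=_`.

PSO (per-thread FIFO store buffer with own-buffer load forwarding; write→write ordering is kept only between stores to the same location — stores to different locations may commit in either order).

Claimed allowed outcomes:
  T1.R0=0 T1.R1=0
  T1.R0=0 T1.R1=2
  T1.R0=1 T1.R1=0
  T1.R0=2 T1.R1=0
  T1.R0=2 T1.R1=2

missing: T1.R0=1 T1.R1=2

outcome vector order: (T1.R0,T1.R1)
under PSO → <0 0>, <0 2>, <1 0>, <1 2>, <2 0>, <2 2>
PSO∖claimed = {<1 2>}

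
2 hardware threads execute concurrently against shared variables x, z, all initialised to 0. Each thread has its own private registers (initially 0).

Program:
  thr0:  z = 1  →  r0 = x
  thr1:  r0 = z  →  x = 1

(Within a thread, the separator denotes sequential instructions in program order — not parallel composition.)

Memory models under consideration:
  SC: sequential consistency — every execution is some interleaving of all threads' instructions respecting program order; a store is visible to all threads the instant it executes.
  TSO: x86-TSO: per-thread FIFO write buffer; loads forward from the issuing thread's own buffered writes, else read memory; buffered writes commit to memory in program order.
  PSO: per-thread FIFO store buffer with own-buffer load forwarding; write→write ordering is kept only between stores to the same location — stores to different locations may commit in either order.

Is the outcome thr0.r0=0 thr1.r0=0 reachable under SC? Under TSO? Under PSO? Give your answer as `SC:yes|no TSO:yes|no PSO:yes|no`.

SC:yes TSO:yes PSO:yes

outcome vector order: (thr0.r0,thr1.r0)
SC: 4 outcomes — {0/0, 0/1, 1/0, 1/1}
TSO: 4 outcomes — {0/0, 0/1, 1/0, 1/1}
PSO: 4 outcomes — {0/0, 0/1, 1/0, 1/1}
target 0/0 ∈ {SC,TSO,PSO}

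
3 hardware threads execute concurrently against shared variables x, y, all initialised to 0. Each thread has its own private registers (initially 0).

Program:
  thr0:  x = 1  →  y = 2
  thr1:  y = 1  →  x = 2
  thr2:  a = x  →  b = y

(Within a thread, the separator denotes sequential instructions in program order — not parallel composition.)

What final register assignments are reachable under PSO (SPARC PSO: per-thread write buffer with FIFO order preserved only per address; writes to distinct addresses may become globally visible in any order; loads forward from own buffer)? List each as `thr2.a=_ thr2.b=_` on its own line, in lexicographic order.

outcome vector order: (thr2.a,thr2.b)
|PSO outcomes| = 9

thr2.a=0 thr2.b=0
thr2.a=0 thr2.b=1
thr2.a=0 thr2.b=2
thr2.a=1 thr2.b=0
thr2.a=1 thr2.b=1
thr2.a=1 thr2.b=2
thr2.a=2 thr2.b=0
thr2.a=2 thr2.b=1
thr2.a=2 thr2.b=2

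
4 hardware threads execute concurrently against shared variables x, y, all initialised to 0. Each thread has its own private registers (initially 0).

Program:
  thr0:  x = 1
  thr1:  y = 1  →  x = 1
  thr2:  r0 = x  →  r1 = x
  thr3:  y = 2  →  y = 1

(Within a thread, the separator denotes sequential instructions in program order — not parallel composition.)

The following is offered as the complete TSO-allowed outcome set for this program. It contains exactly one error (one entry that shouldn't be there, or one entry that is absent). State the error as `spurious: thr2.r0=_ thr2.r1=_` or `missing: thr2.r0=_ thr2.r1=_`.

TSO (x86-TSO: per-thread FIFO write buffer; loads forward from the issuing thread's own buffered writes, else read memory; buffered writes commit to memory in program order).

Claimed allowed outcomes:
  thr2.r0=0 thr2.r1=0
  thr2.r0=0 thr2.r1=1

outcome vector order: (thr2.r0,thr2.r1)
TSO: 3 outcomes — {<0 0> <0 1> <1 1>}
TSO∖claimed = {<1 1>}

missing: thr2.r0=1 thr2.r1=1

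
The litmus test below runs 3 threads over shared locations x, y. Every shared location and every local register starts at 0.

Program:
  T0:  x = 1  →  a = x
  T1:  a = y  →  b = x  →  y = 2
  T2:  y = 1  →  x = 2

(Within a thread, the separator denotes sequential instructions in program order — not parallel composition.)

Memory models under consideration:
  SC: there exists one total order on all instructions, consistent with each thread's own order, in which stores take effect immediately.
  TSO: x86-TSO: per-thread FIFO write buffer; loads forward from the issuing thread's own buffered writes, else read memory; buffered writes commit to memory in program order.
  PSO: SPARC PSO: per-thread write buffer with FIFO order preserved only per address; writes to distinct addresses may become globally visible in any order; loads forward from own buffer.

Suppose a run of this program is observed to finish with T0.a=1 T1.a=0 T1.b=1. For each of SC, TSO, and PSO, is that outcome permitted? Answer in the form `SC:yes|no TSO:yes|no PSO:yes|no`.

outcome vector order: (T0.a,T1.a,T1.b)
[SC] allowed = {100, 101, 102, 110, 111, 112, 200, 201, 202, 210, 211, 212}
[TSO] allowed = {100, 101, 102, 110, 111, 112, 200, 201, 202, 210, 211, 212}
[PSO] allowed = {100, 101, 102, 110, 111, 112, 200, 201, 202, 210, 211, 212}
target 101 ∈ {SC,TSO,PSO}

SC:yes TSO:yes PSO:yes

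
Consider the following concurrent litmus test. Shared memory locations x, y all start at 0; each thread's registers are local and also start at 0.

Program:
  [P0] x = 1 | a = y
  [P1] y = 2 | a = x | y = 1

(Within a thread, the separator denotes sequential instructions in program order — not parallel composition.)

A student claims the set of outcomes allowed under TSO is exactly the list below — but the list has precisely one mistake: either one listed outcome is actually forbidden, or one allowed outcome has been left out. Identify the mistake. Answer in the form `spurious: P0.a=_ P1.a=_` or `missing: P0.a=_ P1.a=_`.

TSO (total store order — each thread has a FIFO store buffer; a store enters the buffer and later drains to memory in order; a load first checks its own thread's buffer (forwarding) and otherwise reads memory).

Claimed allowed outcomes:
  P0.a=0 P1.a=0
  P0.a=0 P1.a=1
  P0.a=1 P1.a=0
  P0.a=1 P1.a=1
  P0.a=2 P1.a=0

outcome vector order: (P0.a,P1.a)
TSO (6): (0,0); (0,1); (1,0); (1,1); (2,0); (2,1)
TSO∖claimed = {(2,1)}

missing: P0.a=2 P1.a=1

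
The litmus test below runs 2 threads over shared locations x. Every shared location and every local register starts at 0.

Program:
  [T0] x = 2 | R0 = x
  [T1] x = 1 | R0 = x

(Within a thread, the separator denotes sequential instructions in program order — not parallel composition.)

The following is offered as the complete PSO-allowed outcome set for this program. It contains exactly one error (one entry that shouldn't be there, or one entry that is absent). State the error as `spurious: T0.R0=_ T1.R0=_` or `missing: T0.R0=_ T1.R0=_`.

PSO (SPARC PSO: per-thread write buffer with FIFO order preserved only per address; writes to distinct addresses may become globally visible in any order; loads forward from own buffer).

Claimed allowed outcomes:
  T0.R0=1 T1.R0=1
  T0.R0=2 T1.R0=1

missing: T0.R0=2 T1.R0=2

outcome vector order: (T0.R0,T1.R0)
under PSO → (1,1), (2,1), (2,2)
PSO∖claimed = {(2,2)}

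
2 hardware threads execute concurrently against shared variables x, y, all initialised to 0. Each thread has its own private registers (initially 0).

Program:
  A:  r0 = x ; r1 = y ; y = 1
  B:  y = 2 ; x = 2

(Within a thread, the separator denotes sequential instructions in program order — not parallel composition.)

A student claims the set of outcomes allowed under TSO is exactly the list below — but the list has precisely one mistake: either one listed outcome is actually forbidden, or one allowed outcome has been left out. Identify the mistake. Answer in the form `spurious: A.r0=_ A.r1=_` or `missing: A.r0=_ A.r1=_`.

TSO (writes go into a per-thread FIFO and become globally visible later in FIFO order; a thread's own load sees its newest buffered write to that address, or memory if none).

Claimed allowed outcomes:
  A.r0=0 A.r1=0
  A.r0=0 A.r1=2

missing: A.r0=2 A.r1=2

outcome vector order: (A.r0,A.r1)
under TSO → 00, 02, 22
TSO∖claimed = {22}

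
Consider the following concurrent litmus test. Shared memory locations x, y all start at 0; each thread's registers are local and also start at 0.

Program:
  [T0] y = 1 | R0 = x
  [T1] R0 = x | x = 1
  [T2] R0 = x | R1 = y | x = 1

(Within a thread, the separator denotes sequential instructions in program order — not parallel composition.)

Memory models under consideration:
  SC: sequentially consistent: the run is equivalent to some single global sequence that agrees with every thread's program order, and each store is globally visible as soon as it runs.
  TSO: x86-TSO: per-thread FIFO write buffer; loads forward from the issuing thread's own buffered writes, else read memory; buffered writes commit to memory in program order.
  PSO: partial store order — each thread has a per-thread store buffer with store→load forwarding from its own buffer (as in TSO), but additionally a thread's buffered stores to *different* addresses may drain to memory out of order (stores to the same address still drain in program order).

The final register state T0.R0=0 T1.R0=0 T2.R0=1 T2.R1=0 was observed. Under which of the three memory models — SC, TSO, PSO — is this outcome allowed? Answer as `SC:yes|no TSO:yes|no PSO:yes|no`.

SC:no TSO:yes PSO:yes

outcome vector order: (T0.R0,T1.R0,T2.R0,T2.R1)
SC: 11 outcomes — {(0,0,0,0), (0,0,0,1), (0,0,1,1), (0,1,0,0), (0,1,0,1), (1,0,0,0), (1,0,0,1), (1,0,1,0), (1,0,1,1), (1,1,0,0), (1,1,0,1)}
TSO: 12 outcomes — {(0,0,0,0), (0,0,0,1), (0,0,1,0), (0,0,1,1), (0,1,0,0), (0,1,0,1), (1,0,0,0), (1,0,0,1), (1,0,1,0), (1,0,1,1), (1,1,0,0), (1,1,0,1)}
PSO: 12 outcomes — {(0,0,0,0), (0,0,0,1), (0,0,1,0), (0,0,1,1), (0,1,0,0), (0,1,0,1), (1,0,0,0), (1,0,0,1), (1,0,1,0), (1,0,1,1), (1,1,0,0), (1,1,0,1)}
target (0,0,1,0) ∈ {TSO,PSO}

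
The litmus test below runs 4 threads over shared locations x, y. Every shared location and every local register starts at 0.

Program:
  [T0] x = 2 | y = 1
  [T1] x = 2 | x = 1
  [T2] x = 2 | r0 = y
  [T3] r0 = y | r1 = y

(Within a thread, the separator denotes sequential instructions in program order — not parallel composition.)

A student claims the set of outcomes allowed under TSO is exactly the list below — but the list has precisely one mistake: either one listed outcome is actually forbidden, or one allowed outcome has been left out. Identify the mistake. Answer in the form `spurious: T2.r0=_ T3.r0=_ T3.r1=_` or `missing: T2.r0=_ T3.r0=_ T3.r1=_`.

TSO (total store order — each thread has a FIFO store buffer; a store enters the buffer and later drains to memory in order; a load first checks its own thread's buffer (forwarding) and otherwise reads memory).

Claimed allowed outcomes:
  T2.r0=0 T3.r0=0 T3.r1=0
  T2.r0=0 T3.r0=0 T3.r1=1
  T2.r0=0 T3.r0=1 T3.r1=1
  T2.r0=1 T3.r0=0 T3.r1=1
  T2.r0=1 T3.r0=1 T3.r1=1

outcome vector order: (T2.r0,T3.r0,T3.r1)
under TSO → 000; 001; 011; 100; 101; 111
TSO∖claimed = {100}

missing: T2.r0=1 T3.r0=0 T3.r1=0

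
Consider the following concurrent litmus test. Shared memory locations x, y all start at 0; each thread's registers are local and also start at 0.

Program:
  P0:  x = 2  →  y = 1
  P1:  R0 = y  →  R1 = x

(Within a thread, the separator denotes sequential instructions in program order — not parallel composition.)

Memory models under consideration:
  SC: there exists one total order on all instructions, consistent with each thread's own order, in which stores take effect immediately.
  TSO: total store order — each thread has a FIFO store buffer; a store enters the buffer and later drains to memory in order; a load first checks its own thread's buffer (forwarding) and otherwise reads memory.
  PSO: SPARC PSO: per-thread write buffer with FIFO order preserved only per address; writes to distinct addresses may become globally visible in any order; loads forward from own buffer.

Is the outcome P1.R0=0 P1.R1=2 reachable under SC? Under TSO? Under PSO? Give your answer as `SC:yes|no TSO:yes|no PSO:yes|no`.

SC:yes TSO:yes PSO:yes

outcome vector order: (P1.R0,P1.R1)
SC: 3 outcomes — {0/0, 0/2, 1/2}
TSO: 3 outcomes — {0/0, 0/2, 1/2}
PSO: 4 outcomes — {0/0, 0/2, 1/0, 1/2}
target 0/2 ∈ {SC,TSO,PSO}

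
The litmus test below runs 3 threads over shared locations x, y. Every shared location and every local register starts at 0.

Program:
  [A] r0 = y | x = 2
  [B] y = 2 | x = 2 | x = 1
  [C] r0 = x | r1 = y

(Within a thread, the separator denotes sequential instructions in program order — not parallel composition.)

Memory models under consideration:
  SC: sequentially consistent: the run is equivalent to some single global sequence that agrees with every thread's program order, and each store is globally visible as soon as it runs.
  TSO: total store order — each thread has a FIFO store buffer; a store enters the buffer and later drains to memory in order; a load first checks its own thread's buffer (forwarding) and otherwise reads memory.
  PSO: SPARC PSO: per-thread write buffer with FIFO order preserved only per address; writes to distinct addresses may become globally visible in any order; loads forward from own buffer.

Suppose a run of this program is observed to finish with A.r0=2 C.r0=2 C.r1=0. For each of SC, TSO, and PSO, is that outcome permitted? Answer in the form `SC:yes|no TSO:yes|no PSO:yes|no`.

outcome vector order: (A.r0,C.r0,C.r1)
[SC] allowed = {<0 0 0>, <0 0 2>, <0 1 2>, <0 2 0>, <0 2 2>, <2 0 0>, <2 0 2>, <2 1 2>, <2 2 2>}
[TSO] allowed = {<0 0 0>, <0 0 2>, <0 1 2>, <0 2 0>, <0 2 2>, <2 0 0>, <2 0 2>, <2 1 2>, <2 2 2>}
[PSO] allowed = {<0 0 0>, <0 0 2>, <0 1 0>, <0 1 2>, <0 2 0>, <0 2 2>, <2 0 0>, <2 0 2>, <2 1 0>, <2 1 2>, <2 2 0>, <2 2 2>}
target <2 2 0> ∈ {PSO}

SC:no TSO:no PSO:yes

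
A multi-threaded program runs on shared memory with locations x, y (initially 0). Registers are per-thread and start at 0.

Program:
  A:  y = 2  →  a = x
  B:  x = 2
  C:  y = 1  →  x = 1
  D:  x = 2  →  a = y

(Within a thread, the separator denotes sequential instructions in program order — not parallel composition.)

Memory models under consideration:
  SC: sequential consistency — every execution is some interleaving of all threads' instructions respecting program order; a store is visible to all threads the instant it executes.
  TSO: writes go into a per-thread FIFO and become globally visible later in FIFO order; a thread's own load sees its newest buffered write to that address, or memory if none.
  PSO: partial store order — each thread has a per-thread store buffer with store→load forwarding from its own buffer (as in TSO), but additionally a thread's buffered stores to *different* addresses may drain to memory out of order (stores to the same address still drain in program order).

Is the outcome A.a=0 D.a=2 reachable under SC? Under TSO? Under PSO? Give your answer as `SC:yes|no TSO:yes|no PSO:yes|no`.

SC:yes TSO:yes PSO:yes

outcome vector order: (A.a,D.a)
SC (8): 0/1; 0/2; 1/0; 1/1; 1/2; 2/0; 2/1; 2/2
TSO (9): 0/0; 0/1; 0/2; 1/0; 1/1; 1/2; 2/0; 2/1; 2/2
PSO (9): 0/0; 0/1; 0/2; 1/0; 1/1; 1/2; 2/0; 2/1; 2/2
target 0/2 ∈ {SC,TSO,PSO}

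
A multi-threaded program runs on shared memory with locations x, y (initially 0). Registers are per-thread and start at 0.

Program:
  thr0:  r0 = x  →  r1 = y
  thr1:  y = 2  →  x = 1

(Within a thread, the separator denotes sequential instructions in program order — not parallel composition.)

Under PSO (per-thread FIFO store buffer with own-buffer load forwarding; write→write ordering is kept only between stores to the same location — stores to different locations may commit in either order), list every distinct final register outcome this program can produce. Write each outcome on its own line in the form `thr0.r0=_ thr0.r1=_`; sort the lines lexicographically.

thr0.r0=0 thr0.r1=0
thr0.r0=0 thr0.r1=2
thr0.r0=1 thr0.r1=0
thr0.r0=1 thr0.r1=2

outcome vector order: (thr0.r0,thr0.r1)
|PSO outcomes| = 4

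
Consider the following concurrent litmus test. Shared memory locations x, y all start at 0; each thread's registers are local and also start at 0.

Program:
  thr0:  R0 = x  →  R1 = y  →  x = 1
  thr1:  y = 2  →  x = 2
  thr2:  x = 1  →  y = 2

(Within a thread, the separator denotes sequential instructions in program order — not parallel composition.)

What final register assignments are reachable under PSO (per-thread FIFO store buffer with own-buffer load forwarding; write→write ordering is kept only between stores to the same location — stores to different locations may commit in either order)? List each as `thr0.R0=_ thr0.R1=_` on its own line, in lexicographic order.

thr0.R0=0 thr0.R1=0
thr0.R0=0 thr0.R1=2
thr0.R0=1 thr0.R1=0
thr0.R0=1 thr0.R1=2
thr0.R0=2 thr0.R1=0
thr0.R0=2 thr0.R1=2

outcome vector order: (thr0.R0,thr0.R1)
|PSO outcomes| = 6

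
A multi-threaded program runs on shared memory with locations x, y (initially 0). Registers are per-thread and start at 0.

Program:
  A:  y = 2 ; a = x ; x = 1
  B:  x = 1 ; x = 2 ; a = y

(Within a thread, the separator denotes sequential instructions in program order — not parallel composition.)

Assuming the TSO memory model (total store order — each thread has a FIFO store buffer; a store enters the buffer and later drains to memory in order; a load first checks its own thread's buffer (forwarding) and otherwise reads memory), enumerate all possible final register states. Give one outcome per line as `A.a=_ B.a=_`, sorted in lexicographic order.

A.a=0 B.a=0
A.a=0 B.a=2
A.a=1 B.a=0
A.a=1 B.a=2
A.a=2 B.a=0
A.a=2 B.a=2

outcome vector order: (A.a,B.a)
|TSO outcomes| = 6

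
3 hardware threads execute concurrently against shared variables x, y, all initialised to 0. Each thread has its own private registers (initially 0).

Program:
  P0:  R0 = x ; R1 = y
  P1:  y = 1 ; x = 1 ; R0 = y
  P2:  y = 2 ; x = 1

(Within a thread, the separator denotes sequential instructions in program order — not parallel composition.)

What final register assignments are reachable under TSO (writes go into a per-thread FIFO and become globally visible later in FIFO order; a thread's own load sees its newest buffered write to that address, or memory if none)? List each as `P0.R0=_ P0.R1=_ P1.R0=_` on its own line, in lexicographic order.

outcome vector order: (P0.R0,P0.R1,P1.R0)
|TSO outcomes| = 10

P0.R0=0 P0.R1=0 P1.R0=1
P0.R0=0 P0.R1=0 P1.R0=2
P0.R0=0 P0.R1=1 P1.R0=1
P0.R0=0 P0.R1=1 P1.R0=2
P0.R0=0 P0.R1=2 P1.R0=1
P0.R0=0 P0.R1=2 P1.R0=2
P0.R0=1 P0.R1=1 P1.R0=1
P0.R0=1 P0.R1=1 P1.R0=2
P0.R0=1 P0.R1=2 P1.R0=1
P0.R0=1 P0.R1=2 P1.R0=2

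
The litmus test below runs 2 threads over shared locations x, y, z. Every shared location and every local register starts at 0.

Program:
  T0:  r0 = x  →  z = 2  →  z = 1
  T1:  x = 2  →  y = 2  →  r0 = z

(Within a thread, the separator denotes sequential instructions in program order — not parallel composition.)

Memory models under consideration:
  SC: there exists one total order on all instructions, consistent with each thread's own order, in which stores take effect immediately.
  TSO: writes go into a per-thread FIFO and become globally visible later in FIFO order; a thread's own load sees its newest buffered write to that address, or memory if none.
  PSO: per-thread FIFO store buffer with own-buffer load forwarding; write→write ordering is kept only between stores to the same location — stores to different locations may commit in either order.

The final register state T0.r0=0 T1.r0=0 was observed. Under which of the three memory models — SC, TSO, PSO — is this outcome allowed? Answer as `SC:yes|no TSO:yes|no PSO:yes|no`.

SC:yes TSO:yes PSO:yes

outcome vector order: (T0.r0,T1.r0)
under SC → 00, 01, 02, 20, 21, 22
under TSO → 00, 01, 02, 20, 21, 22
under PSO → 00, 01, 02, 20, 21, 22
target 00 ∈ {SC,TSO,PSO}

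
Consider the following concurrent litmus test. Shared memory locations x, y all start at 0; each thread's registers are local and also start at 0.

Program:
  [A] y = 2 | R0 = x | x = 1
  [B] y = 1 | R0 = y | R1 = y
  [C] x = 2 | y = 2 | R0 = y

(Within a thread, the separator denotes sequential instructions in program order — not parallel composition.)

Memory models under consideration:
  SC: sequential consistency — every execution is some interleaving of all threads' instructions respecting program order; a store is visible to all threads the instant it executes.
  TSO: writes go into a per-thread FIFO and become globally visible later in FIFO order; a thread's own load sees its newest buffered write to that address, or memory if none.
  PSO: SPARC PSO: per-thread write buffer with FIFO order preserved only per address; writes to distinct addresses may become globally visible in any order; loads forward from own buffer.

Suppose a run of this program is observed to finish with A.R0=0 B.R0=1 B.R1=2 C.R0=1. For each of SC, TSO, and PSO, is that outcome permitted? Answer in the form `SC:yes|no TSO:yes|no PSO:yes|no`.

SC:no TSO:yes PSO:yes

outcome vector order: (A.R0,B.R0,B.R1,C.R0)
SC: 10 outcomes — {(0,1,1,1) (0,1,1,2) (0,1,2,2) (0,2,2,2) (2,1,1,1) (2,1,1,2) (2,1,2,1) (2,1,2,2) (2,2,2,1) (2,2,2,2)}
TSO: 12 outcomes — {(0,1,1,1) (0,1,1,2) (0,1,2,1) (0,1,2,2) (0,2,2,1) (0,2,2,2) (2,1,1,1) (2,1,1,2) (2,1,2,1) (2,1,2,2) (2,2,2,1) (2,2,2,2)}
PSO: 12 outcomes — {(0,1,1,1) (0,1,1,2) (0,1,2,1) (0,1,2,2) (0,2,2,1) (0,2,2,2) (2,1,1,1) (2,1,1,2) (2,1,2,1) (2,1,2,2) (2,2,2,1) (2,2,2,2)}
target (0,1,2,1) ∈ {TSO,PSO}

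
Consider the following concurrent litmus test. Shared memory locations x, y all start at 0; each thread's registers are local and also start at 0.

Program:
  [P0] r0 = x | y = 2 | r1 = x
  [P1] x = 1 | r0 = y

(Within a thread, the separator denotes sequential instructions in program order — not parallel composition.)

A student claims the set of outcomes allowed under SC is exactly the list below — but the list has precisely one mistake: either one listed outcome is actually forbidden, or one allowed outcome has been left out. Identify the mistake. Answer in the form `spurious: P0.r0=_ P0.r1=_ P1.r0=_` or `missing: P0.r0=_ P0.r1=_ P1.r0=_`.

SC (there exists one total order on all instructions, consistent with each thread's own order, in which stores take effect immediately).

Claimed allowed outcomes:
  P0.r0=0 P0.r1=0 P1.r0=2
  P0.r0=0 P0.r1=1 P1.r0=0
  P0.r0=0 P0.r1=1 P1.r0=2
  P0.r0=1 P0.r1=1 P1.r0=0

outcome vector order: (P0.r0,P0.r1,P1.r0)
under SC → <0 0 2> <0 1 0> <0 1 2> <1 1 0> <1 1 2>
SC∖claimed = {<1 1 2>}

missing: P0.r0=1 P0.r1=1 P1.r0=2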